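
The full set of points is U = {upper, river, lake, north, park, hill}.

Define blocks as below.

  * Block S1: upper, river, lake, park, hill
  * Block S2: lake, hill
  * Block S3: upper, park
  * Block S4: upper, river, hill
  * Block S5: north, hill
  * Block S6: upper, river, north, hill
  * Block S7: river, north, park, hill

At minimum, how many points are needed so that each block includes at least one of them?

2

The 2 points {upper, hill} hit every block.
The blocks S3, S5 are pairwise disjoint, so any hitting set needs a separate point for each — at least 2. Hence 2 is optimal.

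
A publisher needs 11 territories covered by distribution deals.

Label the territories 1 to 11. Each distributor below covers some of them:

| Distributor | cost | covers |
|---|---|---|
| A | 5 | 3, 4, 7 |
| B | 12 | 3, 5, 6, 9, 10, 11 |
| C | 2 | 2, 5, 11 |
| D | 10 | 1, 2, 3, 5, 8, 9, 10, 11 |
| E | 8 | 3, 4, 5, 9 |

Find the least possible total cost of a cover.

A, B, D together cover every territory (A ∪ B ∪ D = {1, 2, 3, 4, 5, 6, 7, 8, 9, 10, 11}); total cost 5 + 12 + 10 = 27.
The greedy pick C, A, D, B costs 29; no covering selection beats 27.

27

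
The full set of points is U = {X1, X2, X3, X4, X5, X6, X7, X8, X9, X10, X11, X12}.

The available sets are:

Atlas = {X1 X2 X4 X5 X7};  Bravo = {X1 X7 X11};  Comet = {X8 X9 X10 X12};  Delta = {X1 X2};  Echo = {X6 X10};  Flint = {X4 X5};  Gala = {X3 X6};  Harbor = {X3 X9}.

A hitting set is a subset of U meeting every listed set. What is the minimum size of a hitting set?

4

Take H = {X1, X3, X5, X10}. Each listed set contains at least one of these, so H is a hitting set of size 4.
The sets Delta, Echo, Flint, Harbor are pairwise disjoint, so any hitting set needs a separate point for each — at least 4. Hence 4 is optimal.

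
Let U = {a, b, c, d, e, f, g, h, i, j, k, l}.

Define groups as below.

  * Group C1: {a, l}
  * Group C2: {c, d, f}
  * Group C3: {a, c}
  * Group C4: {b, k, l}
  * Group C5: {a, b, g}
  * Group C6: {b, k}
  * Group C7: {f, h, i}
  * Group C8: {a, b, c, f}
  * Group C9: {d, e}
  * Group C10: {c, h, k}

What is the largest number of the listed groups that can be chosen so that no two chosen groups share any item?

C3, C6, C7, C9 are pairwise disjoint (C3={a,c}; C6={b,k}; C7={f,h,i}; C9={d,e}).
Every remaining group overlaps one of these, and no 5 of the listed groups are pairwise disjoint, so 4 is the maximum.

4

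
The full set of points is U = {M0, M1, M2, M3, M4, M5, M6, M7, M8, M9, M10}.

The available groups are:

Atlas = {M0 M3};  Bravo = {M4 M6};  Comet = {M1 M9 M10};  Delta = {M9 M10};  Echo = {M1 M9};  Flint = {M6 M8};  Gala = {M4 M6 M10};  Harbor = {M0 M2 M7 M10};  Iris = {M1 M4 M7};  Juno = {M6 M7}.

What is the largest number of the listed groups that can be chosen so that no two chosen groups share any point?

Atlas, Delta, Flint, Iris are pairwise disjoint (Atlas={M0,M3}; Delta={M9,M10}; Flint={M6,M8}; Iris={M1,M4,M7}).
Every remaining group overlaps one of these, and no 5 of the listed groups are pairwise disjoint, so 4 is the maximum.

4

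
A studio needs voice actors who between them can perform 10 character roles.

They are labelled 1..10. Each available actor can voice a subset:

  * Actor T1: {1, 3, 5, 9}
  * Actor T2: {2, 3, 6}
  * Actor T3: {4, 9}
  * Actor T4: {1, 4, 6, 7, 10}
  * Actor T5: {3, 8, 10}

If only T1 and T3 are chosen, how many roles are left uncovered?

Union of T1, T3 = {1, 3, 4, 5, 9}.
Not covered: 2, 6, 7, 8, 10 — 5 roles.

5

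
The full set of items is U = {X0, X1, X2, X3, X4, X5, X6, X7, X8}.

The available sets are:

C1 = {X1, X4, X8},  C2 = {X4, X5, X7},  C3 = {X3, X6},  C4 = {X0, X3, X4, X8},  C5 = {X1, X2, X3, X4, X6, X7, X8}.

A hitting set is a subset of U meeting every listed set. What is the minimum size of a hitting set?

The 2 items {X3, X4} hit every set.
The sets C2, C3 are pairwise disjoint, so any hitting set needs a separate item for each — at least 2. Hence 2 is optimal.

2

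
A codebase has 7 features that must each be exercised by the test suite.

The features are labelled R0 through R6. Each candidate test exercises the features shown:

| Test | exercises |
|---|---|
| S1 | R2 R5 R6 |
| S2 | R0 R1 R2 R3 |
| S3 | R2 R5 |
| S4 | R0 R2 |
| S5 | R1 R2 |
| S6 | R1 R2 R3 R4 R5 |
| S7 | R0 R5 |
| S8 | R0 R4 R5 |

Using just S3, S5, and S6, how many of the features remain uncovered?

Union of S3, S5, S6 = {R1, R2, R3, R4, R5}.
Not covered: R0, R6 — 2 features.

2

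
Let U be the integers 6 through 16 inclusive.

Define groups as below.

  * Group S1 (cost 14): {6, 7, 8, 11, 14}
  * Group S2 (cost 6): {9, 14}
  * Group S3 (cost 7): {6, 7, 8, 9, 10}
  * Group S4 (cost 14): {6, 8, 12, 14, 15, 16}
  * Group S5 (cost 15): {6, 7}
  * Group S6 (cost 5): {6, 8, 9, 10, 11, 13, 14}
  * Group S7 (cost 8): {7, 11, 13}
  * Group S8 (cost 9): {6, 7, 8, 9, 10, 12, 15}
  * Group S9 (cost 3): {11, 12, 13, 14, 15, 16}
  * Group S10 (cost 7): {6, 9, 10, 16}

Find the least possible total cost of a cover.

10

S3, S9 together cover every item (S3 ∪ S9 = {6, 7, 8, 9, 10, 11, 12, 13, 14, 15, 16}); total cost 7 + 3 = 10.
The greedy pick S9, S6, S3 costs 15; no covering selection beats 10.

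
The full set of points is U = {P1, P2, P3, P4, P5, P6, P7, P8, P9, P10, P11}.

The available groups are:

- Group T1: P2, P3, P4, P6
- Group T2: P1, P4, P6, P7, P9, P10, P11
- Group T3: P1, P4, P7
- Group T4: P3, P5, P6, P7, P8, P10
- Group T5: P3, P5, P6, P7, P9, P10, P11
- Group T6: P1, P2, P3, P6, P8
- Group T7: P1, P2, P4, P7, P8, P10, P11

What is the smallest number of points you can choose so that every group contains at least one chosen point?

The 2 points {P1, P6} hit every group.
No single point lies in every group, so at least 2 are needed and 2 is optimal.

2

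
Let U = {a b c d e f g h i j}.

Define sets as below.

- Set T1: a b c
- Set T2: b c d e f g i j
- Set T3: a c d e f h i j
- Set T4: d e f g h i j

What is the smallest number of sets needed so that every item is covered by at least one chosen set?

T2 and T3 cover everything between them: the union {a, b, c, d, e, f, g, h, i, j} is all of U.
No single set has all 10 items (the largest, T2, has 8), so 2 is optimal.

2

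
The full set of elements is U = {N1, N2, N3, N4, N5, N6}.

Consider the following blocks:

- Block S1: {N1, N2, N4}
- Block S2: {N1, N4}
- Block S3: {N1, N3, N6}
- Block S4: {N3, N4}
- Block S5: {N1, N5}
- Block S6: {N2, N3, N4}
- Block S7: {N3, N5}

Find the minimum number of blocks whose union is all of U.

3

Take {S1, S3, S7}. Their union is {N1, N2, N3, N4, N5, N6}, which is all 6 elements.
Only S3 contains N6, so S3 is forced; the remaining 3 elements need at least 2 more blocks (each remaining block adds at most 2) — so at least 3 blocks are needed, and 3 is optimal.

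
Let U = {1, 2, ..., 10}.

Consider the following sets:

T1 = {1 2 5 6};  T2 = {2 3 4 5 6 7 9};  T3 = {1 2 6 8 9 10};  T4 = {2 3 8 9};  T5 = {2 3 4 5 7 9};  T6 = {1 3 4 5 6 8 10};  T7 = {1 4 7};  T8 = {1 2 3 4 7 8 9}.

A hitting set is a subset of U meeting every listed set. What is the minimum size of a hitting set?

Take H = {1, 3}. Each listed set contains at least one of these, so H is a hitting set of size 2.
The sets T4, T7 are pairwise disjoint, so any hitting set needs a separate point for each — at least 2. Hence 2 is optimal.

2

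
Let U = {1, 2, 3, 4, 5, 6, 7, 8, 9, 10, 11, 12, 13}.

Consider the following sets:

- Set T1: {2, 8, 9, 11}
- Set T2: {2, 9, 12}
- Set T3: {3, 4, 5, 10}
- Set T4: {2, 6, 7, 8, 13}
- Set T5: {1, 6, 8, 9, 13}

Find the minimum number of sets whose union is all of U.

Take {T1, T2, T3, T4, T5}. Their union is {1, 2, 3, 4, 5, 6, 7, 8, 9, 10, 11, 12, 13}, which is all 13 elements.
No 4 of the 5 sets cover everything (all 5 combinations miss at least one element), so 5 is optimal.

5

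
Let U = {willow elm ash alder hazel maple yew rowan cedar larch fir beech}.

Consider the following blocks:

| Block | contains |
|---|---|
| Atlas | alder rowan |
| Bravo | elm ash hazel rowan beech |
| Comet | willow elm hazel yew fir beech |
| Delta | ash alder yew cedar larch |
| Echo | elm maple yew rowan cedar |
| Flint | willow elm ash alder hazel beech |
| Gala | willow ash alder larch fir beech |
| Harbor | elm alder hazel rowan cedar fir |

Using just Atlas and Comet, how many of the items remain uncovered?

4

Union of Atlas, Comet = {willow, elm, alder, hazel, yew, rowan, fir, beech}.
Not covered: ash, maple, cedar, larch — 4 items.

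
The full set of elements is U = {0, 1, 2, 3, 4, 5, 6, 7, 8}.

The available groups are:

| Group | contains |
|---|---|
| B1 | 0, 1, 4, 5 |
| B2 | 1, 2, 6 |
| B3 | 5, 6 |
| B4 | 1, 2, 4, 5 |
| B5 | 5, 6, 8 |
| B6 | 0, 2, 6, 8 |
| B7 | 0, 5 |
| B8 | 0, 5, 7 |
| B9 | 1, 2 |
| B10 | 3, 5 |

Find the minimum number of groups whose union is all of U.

B4 and B5 and B8 and B10 together: B4 ∪ B5 ∪ B8 ∪ B10 = {0, 1, 2, 3, 4, 5, 6, 7, 8} — every element is covered.
No 3 of the 10 groups cover everything (all 120 combinations miss at least one element), so 4 is optimal.

4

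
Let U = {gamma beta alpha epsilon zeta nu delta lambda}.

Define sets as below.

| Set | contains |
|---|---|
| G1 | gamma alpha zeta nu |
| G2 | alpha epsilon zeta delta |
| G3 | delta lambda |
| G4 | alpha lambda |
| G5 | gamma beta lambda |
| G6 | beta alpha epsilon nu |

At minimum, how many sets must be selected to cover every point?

3

Take {G1, G2, G5}. Their union is {gamma, beta, alpha, epsilon, zeta, nu, delta, lambda}, which is all 8 points.
No 2 of the 6 sets cover everything (all 15 combinations miss at least one point), so 3 is optimal.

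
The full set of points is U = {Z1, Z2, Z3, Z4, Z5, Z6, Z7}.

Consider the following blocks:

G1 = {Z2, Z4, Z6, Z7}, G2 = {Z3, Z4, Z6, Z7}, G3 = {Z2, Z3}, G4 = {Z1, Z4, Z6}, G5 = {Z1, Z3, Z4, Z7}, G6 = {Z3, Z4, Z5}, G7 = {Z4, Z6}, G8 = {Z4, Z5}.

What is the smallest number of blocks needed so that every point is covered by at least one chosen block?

G1, G4, and G6 cover everything between them: the union {Z1, Z2, Z3, Z4, Z5, Z6, Z7} is all of U.
No 2 of the 8 blocks cover everything (all 28 combinations miss at least one point), so 3 is optimal.

3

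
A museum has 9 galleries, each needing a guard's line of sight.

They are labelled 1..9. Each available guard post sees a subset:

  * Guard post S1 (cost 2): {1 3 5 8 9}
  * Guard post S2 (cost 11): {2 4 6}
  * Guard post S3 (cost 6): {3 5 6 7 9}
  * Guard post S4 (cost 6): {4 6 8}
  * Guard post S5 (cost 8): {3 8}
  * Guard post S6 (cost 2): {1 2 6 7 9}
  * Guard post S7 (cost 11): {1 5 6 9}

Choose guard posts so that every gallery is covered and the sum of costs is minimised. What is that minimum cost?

10

S1, S4, S6 together cover every gallery (S1 ∪ S4 ∪ S6 = {1, 2, 3, 4, 5, 6, 7, 8, 9}); total cost 2 + 6 + 2 = 10.
No covering selection has total cost below 10.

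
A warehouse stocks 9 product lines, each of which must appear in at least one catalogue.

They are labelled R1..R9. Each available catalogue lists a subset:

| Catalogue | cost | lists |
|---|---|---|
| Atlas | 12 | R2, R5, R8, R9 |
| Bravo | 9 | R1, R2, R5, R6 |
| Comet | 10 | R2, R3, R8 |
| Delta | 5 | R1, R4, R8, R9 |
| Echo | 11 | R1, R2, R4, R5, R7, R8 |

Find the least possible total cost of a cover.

Bravo, Comet, Delta, Echo together cover every product (Bravo ∪ Comet ∪ Delta ∪ Echo = {R1, R2, R3, R4, R5, R6, R7, R8, R9}); total cost 9 + 10 + 5 + 11 = 35.
No covering selection has total cost below 35.

35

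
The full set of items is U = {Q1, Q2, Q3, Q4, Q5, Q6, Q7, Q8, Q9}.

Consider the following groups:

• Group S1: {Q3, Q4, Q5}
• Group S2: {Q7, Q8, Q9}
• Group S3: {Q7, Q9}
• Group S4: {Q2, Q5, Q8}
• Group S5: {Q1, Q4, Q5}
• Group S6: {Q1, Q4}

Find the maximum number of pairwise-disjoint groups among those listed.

S3, S4, S6 are pairwise disjoint (S3={Q7,Q9}; S4={Q2,Q5,Q8}; S6={Q1,Q4}).
Every remaining group overlaps one of these, and no 4 of the listed groups are pairwise disjoint, so 3 is the maximum.

3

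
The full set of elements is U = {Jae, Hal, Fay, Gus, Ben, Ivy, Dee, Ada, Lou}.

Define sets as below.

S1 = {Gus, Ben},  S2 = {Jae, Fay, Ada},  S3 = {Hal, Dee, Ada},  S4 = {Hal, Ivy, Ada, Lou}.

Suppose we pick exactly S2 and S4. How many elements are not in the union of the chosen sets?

3

Union of S2, S4 = {Jae, Hal, Fay, Ivy, Ada, Lou}.
Not covered: Gus, Ben, Dee — 3 elements.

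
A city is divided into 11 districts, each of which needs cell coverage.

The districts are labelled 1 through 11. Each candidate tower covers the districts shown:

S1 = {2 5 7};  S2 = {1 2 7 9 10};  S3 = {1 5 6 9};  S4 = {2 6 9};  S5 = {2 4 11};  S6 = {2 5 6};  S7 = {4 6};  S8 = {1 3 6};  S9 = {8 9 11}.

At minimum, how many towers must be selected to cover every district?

S2 and S3 and S7 and S8 and S9 together: S2 ∪ S3 ∪ S7 ∪ S8 ∪ S9 = {1, 2, 3, 4, 5, 6, 7, 8, 9, 10, 11} — every district is covered.
No 4 of the 9 towers cover everything (all 126 combinations miss at least one district), so 5 is optimal.

5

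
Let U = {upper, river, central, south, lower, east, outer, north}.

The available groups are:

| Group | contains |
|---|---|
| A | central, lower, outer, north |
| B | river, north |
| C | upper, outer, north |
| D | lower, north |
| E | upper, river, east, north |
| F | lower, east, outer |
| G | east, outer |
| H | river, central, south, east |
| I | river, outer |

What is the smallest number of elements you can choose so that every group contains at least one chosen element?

3

The 3 elements {river, east, north} hit every group.
No choice of 2 elements meets every group, so 3 is the minimum.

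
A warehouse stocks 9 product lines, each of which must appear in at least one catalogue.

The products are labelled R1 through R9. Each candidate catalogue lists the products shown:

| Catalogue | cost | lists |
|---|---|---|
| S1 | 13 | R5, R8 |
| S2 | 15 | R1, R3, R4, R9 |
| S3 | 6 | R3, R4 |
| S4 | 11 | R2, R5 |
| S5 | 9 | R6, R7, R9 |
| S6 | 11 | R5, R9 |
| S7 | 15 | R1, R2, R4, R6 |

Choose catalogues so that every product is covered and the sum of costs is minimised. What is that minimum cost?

43

S1, S3, S5, S7 together cover every product (S1 ∪ S3 ∪ S5 ∪ S7 = {R1, R2, R3, R4, R5, R6, R7, R8, R9}); total cost 13 + 6 + 9 + 15 = 43.
The greedy pick S3, S5, S4, S1, S2 costs 54; no covering selection beats 43.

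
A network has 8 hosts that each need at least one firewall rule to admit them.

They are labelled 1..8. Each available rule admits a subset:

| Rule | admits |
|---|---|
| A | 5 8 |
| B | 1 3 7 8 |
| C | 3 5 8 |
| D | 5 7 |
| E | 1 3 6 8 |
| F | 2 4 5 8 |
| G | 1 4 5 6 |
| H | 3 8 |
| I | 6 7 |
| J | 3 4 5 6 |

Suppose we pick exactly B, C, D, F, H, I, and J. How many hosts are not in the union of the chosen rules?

0

Union of B, C, D, F, H, I, J = {1, 2, 3, 4, 5, 6, 7, 8} — that's every host, so 0 are uncovered.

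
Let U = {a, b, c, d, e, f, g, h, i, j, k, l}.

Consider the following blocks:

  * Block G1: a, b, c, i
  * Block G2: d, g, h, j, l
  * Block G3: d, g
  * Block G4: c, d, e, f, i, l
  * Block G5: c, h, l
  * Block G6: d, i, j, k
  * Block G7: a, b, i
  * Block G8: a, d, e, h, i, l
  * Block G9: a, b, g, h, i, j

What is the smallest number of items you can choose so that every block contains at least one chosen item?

The 3 items {a, c, d} hit every block.
The blocks G3, G5, G7 are pairwise disjoint, so any hitting set needs a separate item for each — at least 3. Hence 3 is optimal.

3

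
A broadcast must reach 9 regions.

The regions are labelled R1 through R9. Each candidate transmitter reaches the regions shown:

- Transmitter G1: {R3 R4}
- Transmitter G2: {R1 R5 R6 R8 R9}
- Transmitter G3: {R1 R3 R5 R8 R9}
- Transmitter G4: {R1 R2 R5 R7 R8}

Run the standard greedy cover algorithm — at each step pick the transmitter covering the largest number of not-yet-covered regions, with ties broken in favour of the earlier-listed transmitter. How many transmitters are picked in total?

3

Greedy: pick G2 (covers 5 new) → pick G1 (covers 2 new) → pick G4 (covers 2 new). Total picks: 3.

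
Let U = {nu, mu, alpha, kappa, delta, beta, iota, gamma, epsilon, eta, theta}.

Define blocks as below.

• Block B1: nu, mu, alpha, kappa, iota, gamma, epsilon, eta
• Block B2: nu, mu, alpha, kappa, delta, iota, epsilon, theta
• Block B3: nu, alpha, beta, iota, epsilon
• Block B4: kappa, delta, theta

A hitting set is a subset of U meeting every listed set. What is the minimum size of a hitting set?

H = {nu, delta} meets every block (each contains at least one member of H), and |H| = 2.
The blocks B3, B4 are pairwise disjoint, so any hitting set needs a separate item for each — at least 2. Hence 2 is optimal.

2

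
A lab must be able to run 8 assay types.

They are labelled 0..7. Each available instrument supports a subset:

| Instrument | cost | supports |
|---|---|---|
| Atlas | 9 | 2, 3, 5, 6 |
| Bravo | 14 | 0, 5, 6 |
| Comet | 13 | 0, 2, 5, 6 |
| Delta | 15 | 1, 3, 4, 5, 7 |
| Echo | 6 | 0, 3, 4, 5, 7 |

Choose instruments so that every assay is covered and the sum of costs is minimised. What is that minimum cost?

28

Comet, Delta together cover every assay (Comet ∪ Delta = {0, 1, 2, 3, 4, 5, 6, 7}); total cost 13 + 15 = 28.
The greedy pick Echo, Atlas, Delta costs 30; no covering selection beats 28.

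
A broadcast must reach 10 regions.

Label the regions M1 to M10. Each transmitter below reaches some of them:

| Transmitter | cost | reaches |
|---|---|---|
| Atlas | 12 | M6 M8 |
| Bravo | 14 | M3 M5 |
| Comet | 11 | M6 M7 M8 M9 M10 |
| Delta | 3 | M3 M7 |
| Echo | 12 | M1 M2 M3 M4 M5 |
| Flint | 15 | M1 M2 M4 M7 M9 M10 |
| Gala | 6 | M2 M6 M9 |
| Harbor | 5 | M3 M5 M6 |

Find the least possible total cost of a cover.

Comet, Echo together cover every region (Comet ∪ Echo = {M1, M2, M3, M4, M5, M6, M7, M8, M9, M10}); total cost 11 + 12 = 23.
The greedy pick Delta, Gala, Echo, Comet costs 32; no covering selection beats 23.

23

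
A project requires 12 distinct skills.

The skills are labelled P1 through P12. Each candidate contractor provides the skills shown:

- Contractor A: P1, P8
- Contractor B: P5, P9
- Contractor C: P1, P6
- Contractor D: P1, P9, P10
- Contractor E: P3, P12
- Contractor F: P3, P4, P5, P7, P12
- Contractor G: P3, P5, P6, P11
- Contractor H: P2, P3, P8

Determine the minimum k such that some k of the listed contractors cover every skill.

4

D and F and G and H together: D ∪ F ∪ G ∪ H = {P1, P2, P3, P4, P5, P6, P7, P8, P9, P10, P11, P12} — every skill is covered.
Only H contains P2, so H is forced; the remaining 9 skills need at least 3 more contractors (each remaining contractor adds at most 4) — so at least 4 contractors are needed, and 4 is optimal.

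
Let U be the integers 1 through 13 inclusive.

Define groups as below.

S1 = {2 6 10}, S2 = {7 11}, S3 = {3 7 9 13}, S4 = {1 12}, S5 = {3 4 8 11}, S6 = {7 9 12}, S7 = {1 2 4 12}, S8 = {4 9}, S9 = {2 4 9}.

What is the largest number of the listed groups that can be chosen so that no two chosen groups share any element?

4

S1, S2, S4, S8 are pairwise disjoint (S1={2,6,10}; S2={7,11}; S4={1,12}; S8={4,9}).
Every remaining group overlaps one of these, and no 5 of the listed groups are pairwise disjoint, so 4 is the maximum.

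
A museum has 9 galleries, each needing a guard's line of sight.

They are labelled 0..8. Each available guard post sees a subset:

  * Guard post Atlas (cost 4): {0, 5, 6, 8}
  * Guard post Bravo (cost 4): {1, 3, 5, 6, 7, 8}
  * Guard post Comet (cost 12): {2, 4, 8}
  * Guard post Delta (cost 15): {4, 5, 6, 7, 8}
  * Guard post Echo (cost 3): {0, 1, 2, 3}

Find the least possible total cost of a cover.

Delta, Echo together cover every gallery (Delta ∪ Echo = {0, 1, 2, 3, 4, 5, 6, 7, 8}); total cost 15 + 3 = 18.
The greedy pick Bravo, Echo, Comet costs 19; no covering selection beats 18.

18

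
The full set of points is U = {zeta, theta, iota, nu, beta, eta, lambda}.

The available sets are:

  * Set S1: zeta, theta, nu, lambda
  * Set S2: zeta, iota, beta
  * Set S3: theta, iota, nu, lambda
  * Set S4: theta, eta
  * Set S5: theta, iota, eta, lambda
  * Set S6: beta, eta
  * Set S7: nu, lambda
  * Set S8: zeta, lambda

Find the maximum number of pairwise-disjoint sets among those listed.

3

S2, S4, S7 are pairwise disjoint (S2={zeta,iota,beta}; S4={theta,eta}; S7={nu,lambda}).
Every remaining set overlaps one of these, and no 4 of the listed sets are pairwise disjoint, so 3 is the maximum.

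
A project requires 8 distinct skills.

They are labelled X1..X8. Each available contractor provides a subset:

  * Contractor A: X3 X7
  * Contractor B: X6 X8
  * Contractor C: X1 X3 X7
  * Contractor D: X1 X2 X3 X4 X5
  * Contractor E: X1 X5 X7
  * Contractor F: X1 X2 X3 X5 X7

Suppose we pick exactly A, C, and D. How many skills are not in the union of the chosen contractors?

Union of A, C, D = {X1, X2, X3, X4, X5, X7}.
Not covered: X6, X8 — 2 skills.

2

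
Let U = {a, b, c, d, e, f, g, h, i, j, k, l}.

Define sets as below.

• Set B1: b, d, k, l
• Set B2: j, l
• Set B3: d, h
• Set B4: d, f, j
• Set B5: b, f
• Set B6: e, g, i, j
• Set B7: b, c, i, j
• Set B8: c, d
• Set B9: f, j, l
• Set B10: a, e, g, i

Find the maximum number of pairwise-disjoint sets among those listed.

4

B2, B3, B5, B10 are pairwise disjoint (B2={j,l}; B3={d,h}; B5={b,f}; B10={a,e,g,i}).
Every remaining set overlaps one of these, and no 5 of the listed sets are pairwise disjoint, so 4 is the maximum.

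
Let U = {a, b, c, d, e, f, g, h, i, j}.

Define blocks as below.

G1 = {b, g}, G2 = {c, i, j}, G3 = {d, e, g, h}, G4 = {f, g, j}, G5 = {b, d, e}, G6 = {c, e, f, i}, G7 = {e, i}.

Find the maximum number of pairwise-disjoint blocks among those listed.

G2, G5 are pairwise disjoint (G2={c,i,j}; G5={b,d,e}).
Every remaining block overlaps one of these, and no 3 of the listed blocks are pairwise disjoint, so 2 is the maximum.

2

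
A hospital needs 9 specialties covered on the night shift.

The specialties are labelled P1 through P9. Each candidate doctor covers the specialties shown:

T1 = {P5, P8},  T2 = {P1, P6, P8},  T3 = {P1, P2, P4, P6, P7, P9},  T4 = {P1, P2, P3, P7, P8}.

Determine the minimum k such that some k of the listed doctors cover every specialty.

3

Take {T1, T3, T4}. Their union is {P1, P2, P3, P4, P5, P6, P7, P8, P9}, which is all 9 specialties.
Only T4 contains P3, so T4 is forced; the remaining 4 specialties need at least 2 more doctors (each remaining doctor adds at most 3) — so at least 3 doctors are needed, and 3 is optimal.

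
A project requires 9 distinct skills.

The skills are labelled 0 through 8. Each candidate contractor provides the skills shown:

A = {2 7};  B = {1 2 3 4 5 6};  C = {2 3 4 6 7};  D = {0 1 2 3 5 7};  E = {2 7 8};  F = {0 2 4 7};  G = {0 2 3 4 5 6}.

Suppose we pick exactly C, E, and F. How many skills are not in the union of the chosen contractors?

Union of C, E, F = {0, 2, 3, 4, 6, 7, 8}.
Not covered: 1, 5 — 2 skills.

2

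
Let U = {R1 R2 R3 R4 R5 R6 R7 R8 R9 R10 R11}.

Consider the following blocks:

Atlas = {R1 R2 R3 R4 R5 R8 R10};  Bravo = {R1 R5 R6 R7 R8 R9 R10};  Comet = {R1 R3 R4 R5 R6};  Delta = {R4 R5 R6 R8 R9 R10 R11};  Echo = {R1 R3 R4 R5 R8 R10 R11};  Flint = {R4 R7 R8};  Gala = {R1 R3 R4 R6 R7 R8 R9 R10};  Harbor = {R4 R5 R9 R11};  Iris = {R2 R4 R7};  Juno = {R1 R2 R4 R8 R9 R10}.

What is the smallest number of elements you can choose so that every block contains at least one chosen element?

2

H = {R4, R8} meets every block (each contains at least one member of H), and |H| = 2.
No single element lies in every block, so at least 2 are needed and 2 is optimal.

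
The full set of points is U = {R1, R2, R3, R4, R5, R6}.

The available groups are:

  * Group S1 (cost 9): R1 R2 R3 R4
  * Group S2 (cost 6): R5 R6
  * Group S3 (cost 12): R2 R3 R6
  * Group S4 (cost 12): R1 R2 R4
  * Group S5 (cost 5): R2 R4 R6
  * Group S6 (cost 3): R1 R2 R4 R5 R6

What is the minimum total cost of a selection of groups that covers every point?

S1, S6 together cover every point (S1 ∪ S6 = {R1, R2, R3, R4, R5, R6}); total cost 9 + 3 = 12.
No covering selection has total cost below 12.

12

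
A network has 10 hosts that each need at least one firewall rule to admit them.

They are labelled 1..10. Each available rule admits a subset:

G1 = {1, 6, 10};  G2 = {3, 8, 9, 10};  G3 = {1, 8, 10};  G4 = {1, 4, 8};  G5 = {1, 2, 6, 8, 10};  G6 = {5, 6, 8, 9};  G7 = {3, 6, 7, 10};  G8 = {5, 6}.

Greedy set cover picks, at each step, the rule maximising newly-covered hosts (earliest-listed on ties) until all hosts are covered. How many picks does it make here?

5

Greedy: pick G5 (covers 5 new) → pick G2 (covers 2 new) → pick G4 (covers 1 new) → pick G6 (covers 1 new) → pick G7 (covers 1 new). Total picks: 5.
(The true minimum cover uses only 4 rules, so greedy is not optimal here.)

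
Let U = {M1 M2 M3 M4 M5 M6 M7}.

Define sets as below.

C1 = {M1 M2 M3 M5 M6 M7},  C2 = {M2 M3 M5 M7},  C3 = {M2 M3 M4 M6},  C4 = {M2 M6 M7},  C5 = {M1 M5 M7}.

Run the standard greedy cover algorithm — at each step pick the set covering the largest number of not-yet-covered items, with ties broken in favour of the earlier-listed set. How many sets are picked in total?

Greedy: pick C1 (covers 6 new) → pick C3 (covers 1 new). Total picks: 2.

2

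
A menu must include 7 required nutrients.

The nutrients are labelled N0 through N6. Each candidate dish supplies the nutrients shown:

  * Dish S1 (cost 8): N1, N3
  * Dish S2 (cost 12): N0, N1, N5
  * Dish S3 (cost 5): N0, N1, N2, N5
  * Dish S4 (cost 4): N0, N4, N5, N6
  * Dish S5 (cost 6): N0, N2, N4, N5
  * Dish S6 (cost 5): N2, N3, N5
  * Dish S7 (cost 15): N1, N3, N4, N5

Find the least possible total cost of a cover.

S3, S4, S6 together cover every nutrient (S3 ∪ S4 ∪ S6 = {N0, N1, N2, N3, N4, N5, N6}); total cost 5 + 4 + 5 = 14.
No covering selection has total cost below 14.

14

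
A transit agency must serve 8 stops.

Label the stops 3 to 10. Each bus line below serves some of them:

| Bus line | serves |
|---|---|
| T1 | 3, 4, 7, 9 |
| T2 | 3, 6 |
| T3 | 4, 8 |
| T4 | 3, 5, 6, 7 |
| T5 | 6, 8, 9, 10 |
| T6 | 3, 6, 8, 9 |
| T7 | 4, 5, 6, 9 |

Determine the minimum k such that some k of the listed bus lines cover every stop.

3

Take {T4, T5, T7}. Their union is {3, 4, 5, 6, 7, 8, 9, 10}, which is all 8 stops.
Only T5 contains 10, so T5 is forced; the remaining 4 stops need at least 2 more bus lines (each remaining bus line adds at most 3) — so at least 3 bus lines are needed, and 3 is optimal.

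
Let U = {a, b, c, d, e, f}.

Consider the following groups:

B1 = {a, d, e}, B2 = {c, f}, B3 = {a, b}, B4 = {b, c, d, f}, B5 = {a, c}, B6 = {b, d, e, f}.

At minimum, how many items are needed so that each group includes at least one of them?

2

The 2 items {a, f} hit every group.
The groups B2, B3 are pairwise disjoint, so any hitting set needs a separate item for each — at least 2. Hence 2 is optimal.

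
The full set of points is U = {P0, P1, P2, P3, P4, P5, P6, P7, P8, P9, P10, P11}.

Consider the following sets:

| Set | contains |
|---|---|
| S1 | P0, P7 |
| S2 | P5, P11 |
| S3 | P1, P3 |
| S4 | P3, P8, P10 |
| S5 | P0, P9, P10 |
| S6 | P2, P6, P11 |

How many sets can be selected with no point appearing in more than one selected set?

S3, S5, S6 are pairwise disjoint (S3={P1,P3}; S5={P0,P9,P10}; S6={P2,P6,P11}).
Every remaining set overlaps one of these, and no 4 of the listed sets are pairwise disjoint, so 3 is the maximum.

3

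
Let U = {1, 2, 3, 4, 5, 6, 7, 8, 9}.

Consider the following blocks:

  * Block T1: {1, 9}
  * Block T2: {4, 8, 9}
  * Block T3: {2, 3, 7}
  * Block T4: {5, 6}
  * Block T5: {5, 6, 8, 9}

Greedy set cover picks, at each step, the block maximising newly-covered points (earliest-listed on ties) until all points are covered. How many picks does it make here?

Greedy: pick T5 (covers 4 new) → pick T3 (covers 3 new) → pick T1 (covers 1 new) → pick T2 (covers 1 new). Total picks: 4.

4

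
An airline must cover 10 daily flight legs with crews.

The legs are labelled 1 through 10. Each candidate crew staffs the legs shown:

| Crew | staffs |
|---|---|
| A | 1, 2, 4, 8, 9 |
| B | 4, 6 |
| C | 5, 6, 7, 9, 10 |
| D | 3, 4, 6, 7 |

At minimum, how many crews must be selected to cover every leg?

A and C and D together: A ∪ C ∪ D = {1, 2, 3, 4, 5, 6, 7, 8, 9, 10} — every leg is covered.
Only A contains 1, so A is forced; the remaining 5 legs need at least 2 more crews (each remaining crew adds at most 4) — so at least 3 crews are needed, and 3 is optimal.

3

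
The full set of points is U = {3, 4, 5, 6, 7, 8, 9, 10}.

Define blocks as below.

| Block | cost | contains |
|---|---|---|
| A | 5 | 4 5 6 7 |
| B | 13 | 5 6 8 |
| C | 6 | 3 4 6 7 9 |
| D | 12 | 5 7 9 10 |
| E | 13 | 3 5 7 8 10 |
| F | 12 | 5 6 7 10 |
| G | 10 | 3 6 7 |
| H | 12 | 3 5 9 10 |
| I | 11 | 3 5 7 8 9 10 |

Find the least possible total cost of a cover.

A, I together cover every point (A ∪ I = {3, 4, 5, 6, 7, 8, 9, 10}); total cost 5 + 11 = 16.
The greedy pick C, I costs 17; no covering selection beats 16.

16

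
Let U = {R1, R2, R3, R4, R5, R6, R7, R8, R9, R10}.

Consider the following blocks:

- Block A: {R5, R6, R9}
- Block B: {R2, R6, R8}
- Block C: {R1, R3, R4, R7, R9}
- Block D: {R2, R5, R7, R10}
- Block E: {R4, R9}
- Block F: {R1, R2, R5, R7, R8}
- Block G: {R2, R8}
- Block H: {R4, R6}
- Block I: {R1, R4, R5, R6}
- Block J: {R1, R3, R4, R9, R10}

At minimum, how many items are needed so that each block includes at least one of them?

3

The 3 items {R2, R4, R5} hit every block.
No choice of 2 items meets every block, so 3 is the minimum.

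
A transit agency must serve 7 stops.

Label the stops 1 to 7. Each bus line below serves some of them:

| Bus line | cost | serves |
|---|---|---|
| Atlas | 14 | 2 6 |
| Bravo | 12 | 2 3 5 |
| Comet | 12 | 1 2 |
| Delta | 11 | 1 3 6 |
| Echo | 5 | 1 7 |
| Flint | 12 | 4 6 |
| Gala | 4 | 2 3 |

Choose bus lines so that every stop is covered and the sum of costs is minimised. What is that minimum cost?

Bravo, Echo, Flint together cover every stop (Bravo ∪ Echo ∪ Flint = {1, 2, 3, 4, 5, 6, 7}); total cost 12 + 5 + 12 = 29.
The greedy pick Gala, Echo, Flint, Bravo costs 33; no covering selection beats 29.

29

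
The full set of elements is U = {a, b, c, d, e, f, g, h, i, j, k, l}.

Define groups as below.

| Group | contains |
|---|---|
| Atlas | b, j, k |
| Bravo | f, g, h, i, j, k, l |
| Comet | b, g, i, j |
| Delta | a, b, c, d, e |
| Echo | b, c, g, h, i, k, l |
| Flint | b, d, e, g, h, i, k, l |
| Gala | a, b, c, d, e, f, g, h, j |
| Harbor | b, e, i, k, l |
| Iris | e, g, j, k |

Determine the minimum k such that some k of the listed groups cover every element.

Bravo and Delta cover everything between them: the union {a, b, c, d, e, f, g, h, i, j, k, l} is all of U.
No single group has all 12 elements (the largest, Gala, has 9), so 2 is optimal.

2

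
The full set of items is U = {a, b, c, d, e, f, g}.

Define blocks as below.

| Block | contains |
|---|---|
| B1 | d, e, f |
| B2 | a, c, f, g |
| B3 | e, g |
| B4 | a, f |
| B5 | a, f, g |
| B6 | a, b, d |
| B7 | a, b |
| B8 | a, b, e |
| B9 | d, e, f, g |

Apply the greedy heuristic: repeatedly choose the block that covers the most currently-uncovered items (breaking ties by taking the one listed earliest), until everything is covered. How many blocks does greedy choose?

Greedy: pick B2 (covers 4 new) → pick B1 (covers 2 new) → pick B6 (covers 1 new). Total picks: 3.

3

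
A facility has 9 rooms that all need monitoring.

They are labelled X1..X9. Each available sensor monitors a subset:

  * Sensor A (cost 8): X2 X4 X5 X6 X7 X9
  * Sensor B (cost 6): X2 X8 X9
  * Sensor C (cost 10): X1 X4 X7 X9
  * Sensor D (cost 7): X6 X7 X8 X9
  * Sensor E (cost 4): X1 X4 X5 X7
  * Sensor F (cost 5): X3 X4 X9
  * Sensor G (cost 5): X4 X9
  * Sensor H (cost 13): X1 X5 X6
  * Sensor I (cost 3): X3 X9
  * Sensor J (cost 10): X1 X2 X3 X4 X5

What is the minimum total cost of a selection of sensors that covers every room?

17

D, J together cover every room (D ∪ J = {X1, X2, X3, X4, X5, X6, X7, X8, X9}); total cost 7 + 10 = 17.
The greedy pick E, I, B, D costs 20; no covering selection beats 17.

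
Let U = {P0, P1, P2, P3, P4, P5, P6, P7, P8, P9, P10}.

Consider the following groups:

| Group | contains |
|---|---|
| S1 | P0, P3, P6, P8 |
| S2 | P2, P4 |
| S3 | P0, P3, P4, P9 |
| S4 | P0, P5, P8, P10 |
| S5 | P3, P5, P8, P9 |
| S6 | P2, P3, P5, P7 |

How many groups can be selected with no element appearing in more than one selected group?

S2, S5 are pairwise disjoint (S2={P2,P4}; S5={P3,P5,P8,P9}).
Every remaining group overlaps one of these, and no 3 of the listed groups are pairwise disjoint, so 2 is the maximum.

2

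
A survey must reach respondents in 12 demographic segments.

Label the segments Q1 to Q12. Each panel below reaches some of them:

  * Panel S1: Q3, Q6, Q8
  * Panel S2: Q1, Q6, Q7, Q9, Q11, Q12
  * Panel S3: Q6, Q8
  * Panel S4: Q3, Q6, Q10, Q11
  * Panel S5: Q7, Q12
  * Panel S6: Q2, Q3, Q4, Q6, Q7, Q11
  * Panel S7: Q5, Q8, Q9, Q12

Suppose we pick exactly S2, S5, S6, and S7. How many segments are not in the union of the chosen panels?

Union of S2, S5, S6, S7 = {Q1, Q2, Q3, Q4, Q5, Q6, Q7, Q8, Q9, Q11, Q12}.
Not covered: Q10 — 1 segment.

1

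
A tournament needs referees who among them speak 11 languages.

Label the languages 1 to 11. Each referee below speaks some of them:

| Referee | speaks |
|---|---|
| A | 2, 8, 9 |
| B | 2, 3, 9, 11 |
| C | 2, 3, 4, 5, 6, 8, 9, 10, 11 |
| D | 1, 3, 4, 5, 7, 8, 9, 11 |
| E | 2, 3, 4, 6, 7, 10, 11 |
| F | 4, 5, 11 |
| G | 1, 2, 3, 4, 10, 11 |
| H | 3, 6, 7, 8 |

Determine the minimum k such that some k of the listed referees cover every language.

C and D together: C ∪ D = {1, 2, 3, 4, 5, 6, 7, 8, 9, 10, 11} — every language is covered.
No single referee has all 11 languages (the largest, C, has 9), so 2 is optimal.

2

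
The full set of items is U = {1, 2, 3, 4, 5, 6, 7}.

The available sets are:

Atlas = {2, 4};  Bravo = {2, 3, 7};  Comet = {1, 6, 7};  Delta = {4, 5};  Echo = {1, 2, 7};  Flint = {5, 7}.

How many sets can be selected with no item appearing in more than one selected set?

Comet, Delta are pairwise disjoint (Comet={1,6,7}; Delta={4,5}).
Every remaining set overlaps one of these, and no 3 of the listed sets are pairwise disjoint, so 2 is the maximum.

2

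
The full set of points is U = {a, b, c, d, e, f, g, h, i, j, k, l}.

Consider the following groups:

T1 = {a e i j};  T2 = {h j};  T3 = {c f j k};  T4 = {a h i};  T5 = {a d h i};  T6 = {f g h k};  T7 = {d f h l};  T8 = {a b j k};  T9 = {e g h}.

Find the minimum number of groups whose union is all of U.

5

Take {T3, T5, T7, T8, T9}. Their union is {a, b, c, d, e, f, g, h, i, j, k, l}, which is all 12 points.
No 4 of the 9 groups cover everything (all 126 combinations miss at least one point), so 5 is optimal.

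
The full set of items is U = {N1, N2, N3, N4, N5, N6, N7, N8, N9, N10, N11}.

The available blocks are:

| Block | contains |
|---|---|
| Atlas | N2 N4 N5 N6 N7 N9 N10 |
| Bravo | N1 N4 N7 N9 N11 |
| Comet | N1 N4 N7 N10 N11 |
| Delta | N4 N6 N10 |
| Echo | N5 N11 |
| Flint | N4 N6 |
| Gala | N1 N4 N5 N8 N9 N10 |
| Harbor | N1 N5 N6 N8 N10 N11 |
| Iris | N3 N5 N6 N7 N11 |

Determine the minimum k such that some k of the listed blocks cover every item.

3

Atlas and Harbor and Iris together: Atlas ∪ Harbor ∪ Iris = {N1, N2, N3, N4, N5, N6, N7, N8, N9, N10, N11} — every item is covered.
Only Atlas contains N2, so Atlas is forced; the remaining 4 items need at least 2 more blocks (each remaining block adds at most 3) — so at least 3 blocks are needed, and 3 is optimal.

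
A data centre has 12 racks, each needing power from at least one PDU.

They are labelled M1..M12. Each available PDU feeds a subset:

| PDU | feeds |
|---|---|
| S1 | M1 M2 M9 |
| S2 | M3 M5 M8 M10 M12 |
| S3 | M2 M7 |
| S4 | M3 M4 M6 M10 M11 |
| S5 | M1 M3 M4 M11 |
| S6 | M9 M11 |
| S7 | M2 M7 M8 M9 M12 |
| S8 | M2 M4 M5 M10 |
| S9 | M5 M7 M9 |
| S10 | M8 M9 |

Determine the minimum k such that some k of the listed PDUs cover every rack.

4

S1 and S4 and S7 and S8 together: S1 ∪ S4 ∪ S7 ∪ S8 = {M1, M2, M3, M4, M5, M6, M7, M8, M9, M10, M11, M12} — every rack is covered.
No 3 of the 10 PDUs cover everything (all 120 combinations miss at least one rack), so 4 is optimal.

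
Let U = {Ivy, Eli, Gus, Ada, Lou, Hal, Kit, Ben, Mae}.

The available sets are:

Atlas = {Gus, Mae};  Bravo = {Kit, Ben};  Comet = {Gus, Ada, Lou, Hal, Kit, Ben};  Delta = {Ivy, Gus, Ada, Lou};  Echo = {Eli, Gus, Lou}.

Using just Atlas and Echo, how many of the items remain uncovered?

Union of Atlas, Echo = {Eli, Gus, Lou, Mae}.
Not covered: Ivy, Ada, Hal, Kit, Ben — 5 items.

5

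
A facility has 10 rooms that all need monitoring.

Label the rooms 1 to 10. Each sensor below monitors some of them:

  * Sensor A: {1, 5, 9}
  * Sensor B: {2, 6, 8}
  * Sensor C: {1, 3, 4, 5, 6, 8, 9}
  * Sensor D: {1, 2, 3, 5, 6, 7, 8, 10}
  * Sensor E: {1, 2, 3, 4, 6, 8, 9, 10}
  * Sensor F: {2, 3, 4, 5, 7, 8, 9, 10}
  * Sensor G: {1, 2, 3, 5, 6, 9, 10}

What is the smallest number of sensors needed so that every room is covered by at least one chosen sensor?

D and F together: D ∪ F = {1, 2, 3, 4, 5, 6, 7, 8, 9, 10} — every room is covered.
No single sensor has all 10 rooms (the largest, D, has 8), so 2 is optimal.

2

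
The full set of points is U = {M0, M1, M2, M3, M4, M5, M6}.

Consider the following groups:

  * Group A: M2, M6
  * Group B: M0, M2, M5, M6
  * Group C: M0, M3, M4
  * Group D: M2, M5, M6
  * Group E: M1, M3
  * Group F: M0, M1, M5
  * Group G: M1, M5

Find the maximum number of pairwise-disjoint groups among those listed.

3

A, C, G are pairwise disjoint (A={M2,M6}; C={M0,M3,M4}; G={M1,M5}).
Every remaining group overlaps one of these, and no 4 of the listed groups are pairwise disjoint, so 3 is the maximum.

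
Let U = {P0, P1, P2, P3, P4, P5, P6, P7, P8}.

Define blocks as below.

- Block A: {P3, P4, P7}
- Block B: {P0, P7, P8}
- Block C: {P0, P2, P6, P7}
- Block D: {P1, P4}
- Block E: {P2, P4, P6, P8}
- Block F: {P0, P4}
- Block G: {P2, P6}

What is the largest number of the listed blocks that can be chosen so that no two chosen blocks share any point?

3

B, D, G are pairwise disjoint (B={P0,P7,P8}; D={P1,P4}; G={P2,P6}).
Every remaining block overlaps one of these, and no 4 of the listed blocks are pairwise disjoint, so 3 is the maximum.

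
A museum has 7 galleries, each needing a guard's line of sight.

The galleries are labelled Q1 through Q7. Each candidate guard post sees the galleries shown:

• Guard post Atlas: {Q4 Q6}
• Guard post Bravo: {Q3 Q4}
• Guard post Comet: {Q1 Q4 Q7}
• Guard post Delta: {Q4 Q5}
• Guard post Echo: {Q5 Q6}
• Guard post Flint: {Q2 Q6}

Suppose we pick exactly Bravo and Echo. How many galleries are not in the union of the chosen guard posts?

Union of Bravo, Echo = {Q3, Q4, Q5, Q6}.
Not covered: Q1, Q2, Q7 — 3 galleries.

3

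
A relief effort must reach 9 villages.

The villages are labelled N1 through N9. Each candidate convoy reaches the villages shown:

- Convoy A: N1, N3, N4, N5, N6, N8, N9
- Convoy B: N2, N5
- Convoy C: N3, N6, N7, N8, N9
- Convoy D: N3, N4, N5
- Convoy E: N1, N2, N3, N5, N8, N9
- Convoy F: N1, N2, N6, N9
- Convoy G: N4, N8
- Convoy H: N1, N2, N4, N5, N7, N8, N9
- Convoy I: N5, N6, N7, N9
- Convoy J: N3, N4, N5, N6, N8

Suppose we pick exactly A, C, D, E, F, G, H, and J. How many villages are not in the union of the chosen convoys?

Union of A, C, D, E, F, G, H, J = {N1, N2, N3, N4, N5, N6, N7, N8, N9} — that's every village, so 0 are uncovered.

0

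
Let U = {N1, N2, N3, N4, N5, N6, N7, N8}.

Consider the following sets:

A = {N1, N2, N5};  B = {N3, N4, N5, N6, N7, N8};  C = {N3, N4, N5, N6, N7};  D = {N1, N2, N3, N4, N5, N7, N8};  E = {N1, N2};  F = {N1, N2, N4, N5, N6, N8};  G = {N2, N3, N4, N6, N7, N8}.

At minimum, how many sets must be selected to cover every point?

A and G cover everything between them: the union {N1, N2, N3, N4, N5, N6, N7, N8} is all of U.
No single set has all 8 points (the largest, D, has 7), so 2 is optimal.

2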